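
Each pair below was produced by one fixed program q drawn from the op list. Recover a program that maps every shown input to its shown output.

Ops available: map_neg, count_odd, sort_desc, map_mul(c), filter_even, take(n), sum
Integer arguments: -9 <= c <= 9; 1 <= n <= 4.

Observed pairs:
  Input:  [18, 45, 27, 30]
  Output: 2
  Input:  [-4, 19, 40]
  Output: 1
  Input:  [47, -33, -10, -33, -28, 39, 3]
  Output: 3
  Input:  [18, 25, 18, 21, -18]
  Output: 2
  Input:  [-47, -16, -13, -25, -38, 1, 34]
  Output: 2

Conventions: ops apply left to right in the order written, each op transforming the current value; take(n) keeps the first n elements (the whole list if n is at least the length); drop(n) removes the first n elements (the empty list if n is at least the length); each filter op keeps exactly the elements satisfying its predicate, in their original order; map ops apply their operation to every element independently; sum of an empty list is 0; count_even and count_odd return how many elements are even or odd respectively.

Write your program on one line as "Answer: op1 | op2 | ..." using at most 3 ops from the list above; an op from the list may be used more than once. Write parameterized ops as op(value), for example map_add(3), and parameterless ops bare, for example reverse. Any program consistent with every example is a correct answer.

sort_desc | take(3) | count_odd

Check, running the answer program on each example:
  [18, 45, 27, 30] -> [45, 30, 27, 18] -> [45, 30, 27] -> 2
  [-4, 19, 40] -> [40, 19, -4] -> [40, 19, -4] -> 1
  [47, -33, -10, -33, -28, 39, 3] -> [47, 39, 3, -10, -28, -33, -33] -> [47, 39, 3] -> 3
  [18, 25, 18, 21, -18] -> [25, 21, 18, 18, -18] -> [25, 21, 18] -> 2
  [-47, -16, -13, -25, -38, 1, 34] -> [34, 1, -13, -16, -25, -38, -47] -> [34, 1, -13] -> 2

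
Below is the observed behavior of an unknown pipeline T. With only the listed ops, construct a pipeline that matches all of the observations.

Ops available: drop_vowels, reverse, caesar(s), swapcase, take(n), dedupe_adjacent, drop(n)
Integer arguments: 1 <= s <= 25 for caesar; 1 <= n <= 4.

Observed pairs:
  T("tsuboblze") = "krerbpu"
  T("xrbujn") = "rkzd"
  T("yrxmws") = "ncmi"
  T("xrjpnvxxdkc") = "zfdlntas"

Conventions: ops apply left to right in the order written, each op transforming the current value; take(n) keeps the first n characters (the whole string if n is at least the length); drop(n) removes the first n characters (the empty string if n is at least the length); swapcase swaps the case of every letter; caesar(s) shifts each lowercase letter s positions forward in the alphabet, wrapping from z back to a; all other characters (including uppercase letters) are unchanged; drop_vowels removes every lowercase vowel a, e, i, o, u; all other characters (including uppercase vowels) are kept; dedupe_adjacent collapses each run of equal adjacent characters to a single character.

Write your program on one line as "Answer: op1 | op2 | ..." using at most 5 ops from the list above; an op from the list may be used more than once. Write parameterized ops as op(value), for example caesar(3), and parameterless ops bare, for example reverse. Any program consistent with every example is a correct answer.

drop(2) | dedupe_adjacent | caesar(21) | caesar(21)

Check, running the answer program on each example:
  "tsuboblze" -> "uboblze" -> "uboblze" -> "pwjwguz" -> "krerbpu"
  "xrbujn" -> "bujn" -> "bujn" -> "wpei" -> "rkzd"
  "yrxmws" -> "xmws" -> "xmws" -> "shrn" -> "ncmi"
  "xrjpnvxxdkc" -> "jpnvxxdkc" -> "jpnvxdkc" -> "ekiqsyfx" -> "zfdlntas"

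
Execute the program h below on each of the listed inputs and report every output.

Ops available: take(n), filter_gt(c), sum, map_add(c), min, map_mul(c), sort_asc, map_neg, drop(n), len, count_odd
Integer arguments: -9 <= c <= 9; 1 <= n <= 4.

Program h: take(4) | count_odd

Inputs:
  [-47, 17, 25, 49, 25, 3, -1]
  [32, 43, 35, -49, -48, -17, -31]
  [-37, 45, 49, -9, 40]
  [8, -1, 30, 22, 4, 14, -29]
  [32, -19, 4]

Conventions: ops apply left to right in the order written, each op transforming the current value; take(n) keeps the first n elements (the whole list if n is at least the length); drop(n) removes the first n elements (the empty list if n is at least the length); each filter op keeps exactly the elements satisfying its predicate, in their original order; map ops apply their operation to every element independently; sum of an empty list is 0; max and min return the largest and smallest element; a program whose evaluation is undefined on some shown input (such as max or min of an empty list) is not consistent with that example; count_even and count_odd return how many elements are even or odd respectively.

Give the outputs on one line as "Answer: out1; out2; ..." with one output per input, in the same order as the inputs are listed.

4; 3; 4; 1; 1

Execution, op by op:
  [-47, 17, 25, 49, 25, 3, -1] -> [-47, 17, 25, 49] -> 4
  [32, 43, 35, -49, -48, -17, -31] -> [32, 43, 35, -49] -> 3
  [-37, 45, 49, -9, 40] -> [-37, 45, 49, -9] -> 4
  [8, -1, 30, 22, 4, 14, -29] -> [8, -1, 30, 22] -> 1
  [32, -19, 4] -> [32, -19, 4] -> 1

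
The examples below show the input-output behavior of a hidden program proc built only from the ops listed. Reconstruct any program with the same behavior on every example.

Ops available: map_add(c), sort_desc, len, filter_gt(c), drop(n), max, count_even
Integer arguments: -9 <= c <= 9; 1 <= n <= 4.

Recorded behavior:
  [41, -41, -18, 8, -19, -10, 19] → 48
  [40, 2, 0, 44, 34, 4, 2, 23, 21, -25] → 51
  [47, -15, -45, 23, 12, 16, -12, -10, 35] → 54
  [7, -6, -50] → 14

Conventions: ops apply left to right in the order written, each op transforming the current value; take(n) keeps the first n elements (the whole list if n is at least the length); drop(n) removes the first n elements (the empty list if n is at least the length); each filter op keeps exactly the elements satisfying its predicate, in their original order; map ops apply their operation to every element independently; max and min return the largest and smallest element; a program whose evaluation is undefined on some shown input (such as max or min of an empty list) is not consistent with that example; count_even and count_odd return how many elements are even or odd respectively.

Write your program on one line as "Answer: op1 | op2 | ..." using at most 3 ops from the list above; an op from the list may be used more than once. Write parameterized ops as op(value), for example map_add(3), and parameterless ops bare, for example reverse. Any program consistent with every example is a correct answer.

map_add(7) | max

Check, running the answer program on each example:
  [41, -41, -18, 8, -19, -10, 19] -> [48, -34, -11, 15, -12, -3, 26] -> 48
  [40, 2, 0, 44, 34, 4, 2, 23, 21, -25] -> [47, 9, 7, 51, 41, 11, 9, 30, 28, -18] -> 51
  [47, -15, -45, 23, 12, 16, -12, -10, 35] -> [54, -8, -38, 30, 19, 23, -5, -3, 42] -> 54
  [7, -6, -50] -> [14, 1, -43] -> 14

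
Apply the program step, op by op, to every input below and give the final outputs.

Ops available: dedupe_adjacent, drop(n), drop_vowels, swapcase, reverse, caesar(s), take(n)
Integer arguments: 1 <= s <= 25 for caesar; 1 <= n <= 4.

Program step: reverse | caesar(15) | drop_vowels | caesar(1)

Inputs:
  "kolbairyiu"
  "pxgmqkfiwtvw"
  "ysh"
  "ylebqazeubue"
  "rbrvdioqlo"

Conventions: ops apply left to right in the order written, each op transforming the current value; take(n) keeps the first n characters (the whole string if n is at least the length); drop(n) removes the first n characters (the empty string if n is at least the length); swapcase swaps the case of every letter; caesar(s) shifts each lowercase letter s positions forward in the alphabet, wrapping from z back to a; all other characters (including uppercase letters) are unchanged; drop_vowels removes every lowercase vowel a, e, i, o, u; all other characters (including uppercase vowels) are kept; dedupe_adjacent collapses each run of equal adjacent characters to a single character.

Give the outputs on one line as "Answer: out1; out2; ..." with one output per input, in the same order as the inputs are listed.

"kyohyqrea"; "mlmyagcwn"; "xio"; "ukrkuqgruo"; "egeytlhrh"

Execution, op by op:
  "kolbairyiu" -> "uiyriablok" -> "jxngxpqadz" -> "jxngxpqdz" -> "kyohyqrea"
  "pxgmqkfiwtvw" -> "wvtwifkqmgxp" -> "lkilxuzfbvme" -> "lklxzfbvm" -> "mlmyagcwn"
  "ysh" -> "hsy" -> "whn" -> "whn" -> "xio"
  "ylebqazeubue" -> "eubuezaqbely" -> "tjqjtopfqtan" -> "tjqjtpfqtn" -> "ukrkuqgruo"
  "rbrvdioqlo" -> "olqoidvrbr" -> "dafdxskgqg" -> "dfdxskgqg" -> "egeytlhrh"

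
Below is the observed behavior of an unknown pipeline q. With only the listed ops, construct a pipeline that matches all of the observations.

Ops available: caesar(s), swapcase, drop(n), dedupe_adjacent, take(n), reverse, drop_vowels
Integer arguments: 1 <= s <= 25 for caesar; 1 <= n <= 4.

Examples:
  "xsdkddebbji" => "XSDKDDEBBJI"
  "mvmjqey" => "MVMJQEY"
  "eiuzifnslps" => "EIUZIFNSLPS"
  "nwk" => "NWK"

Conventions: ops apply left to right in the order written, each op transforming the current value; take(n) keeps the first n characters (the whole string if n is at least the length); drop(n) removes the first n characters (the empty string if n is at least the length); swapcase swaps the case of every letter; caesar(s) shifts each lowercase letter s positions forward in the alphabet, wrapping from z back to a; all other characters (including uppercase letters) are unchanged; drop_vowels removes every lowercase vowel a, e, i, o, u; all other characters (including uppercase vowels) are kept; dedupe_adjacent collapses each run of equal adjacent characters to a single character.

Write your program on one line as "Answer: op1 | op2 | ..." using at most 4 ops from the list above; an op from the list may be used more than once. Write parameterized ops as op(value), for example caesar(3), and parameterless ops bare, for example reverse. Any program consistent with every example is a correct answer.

reverse | swapcase | reverse

Check, running the answer program on each example:
  "xsdkddebbji" -> "ijbbeddkdsx" -> "IJBBEDDKDSX" -> "XSDKDDEBBJI"
  "mvmjqey" -> "yeqjmvm" -> "YEQJMVM" -> "MVMJQEY"
  "eiuzifnslps" -> "splsnfizuie" -> "SPLSNFIZUIE" -> "EIUZIFNSLPS"
  "nwk" -> "kwn" -> "KWN" -> "NWK"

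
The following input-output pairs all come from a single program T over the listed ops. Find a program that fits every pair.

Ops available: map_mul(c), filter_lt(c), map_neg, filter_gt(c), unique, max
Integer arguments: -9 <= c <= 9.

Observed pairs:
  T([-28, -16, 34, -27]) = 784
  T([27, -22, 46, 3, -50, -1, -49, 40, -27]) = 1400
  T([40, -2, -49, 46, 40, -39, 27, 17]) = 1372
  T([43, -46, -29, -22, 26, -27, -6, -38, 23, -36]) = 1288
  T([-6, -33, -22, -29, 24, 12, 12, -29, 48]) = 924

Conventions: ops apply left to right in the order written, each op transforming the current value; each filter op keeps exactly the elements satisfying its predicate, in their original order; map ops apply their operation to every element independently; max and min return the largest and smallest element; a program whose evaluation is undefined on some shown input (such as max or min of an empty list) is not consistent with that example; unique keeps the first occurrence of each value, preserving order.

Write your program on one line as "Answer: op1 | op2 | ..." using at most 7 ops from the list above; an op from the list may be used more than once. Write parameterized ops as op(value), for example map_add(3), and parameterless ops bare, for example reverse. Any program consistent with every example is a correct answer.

map_neg | filter_gt(8) | map_neg | map_mul(-7) | map_mul(4) | max

Check, running the answer program on each example:
  [-28, -16, 34, -27] -> [28, 16, -34, 27] -> [28, 16, 27] -> [-28, -16, -27] -> [196, 112, 189] -> [784, 448, 756] -> 784
  [27, -22, 46, 3, -50, -1, -49, 40, -27] -> [-27, 22, -46, -3, 50, 1, 49, -40, 27] -> [22, 50, 49, 27] -> [-22, -50, -49, -27] -> [154, 350, 343, 189] -> [616, 1400, 1372, 756] -> 1400
  [40, -2, -49, 46, 40, -39, 27, 17] -> [-40, 2, 49, -46, -40, 39, -27, -17] -> [49, 39] -> [-49, -39] -> [343, 273] -> [1372, 1092] -> 1372
  [43, -46, -29, -22, 26, -27, -6, -38, 23, -36] -> [-43, 46, 29, 22, -26, 27, 6, 38, -23, 36] -> [46, 29, 22, 27, 38, 36] -> [-46, -29, -22, -27, -38, -36] -> [322, 203, 154, 189, 266, 252] -> [1288, 812, 616, 756, 1064, 1008] -> 1288
  [-6, -33, -22, -29, 24, 12, 12, -29, 48] -> [6, 33, 22, 29, -24, -12, -12, 29, -48] -> [33, 22, 29, 29] -> [-33, -22, -29, -29] -> [231, 154, 203, 203] -> [924, 616, 812, 812] -> 924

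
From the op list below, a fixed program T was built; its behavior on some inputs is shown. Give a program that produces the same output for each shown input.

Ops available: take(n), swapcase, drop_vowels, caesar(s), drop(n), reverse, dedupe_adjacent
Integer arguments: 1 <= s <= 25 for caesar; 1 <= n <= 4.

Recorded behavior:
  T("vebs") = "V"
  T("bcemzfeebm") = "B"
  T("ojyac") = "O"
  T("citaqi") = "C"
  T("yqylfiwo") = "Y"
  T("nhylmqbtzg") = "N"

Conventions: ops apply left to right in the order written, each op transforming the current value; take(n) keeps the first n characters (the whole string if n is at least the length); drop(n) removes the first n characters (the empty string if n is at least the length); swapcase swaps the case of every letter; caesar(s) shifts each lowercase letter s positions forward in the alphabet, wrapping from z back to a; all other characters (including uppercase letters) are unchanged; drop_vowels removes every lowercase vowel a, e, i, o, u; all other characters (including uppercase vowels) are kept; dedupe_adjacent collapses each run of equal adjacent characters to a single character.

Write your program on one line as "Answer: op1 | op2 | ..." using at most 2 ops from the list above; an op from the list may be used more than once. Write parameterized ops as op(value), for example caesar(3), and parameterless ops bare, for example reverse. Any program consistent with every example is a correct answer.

take(1) | swapcase

Check, running the answer program on each example:
  "vebs" -> "v" -> "V"
  "bcemzfeebm" -> "b" -> "B"
  "ojyac" -> "o" -> "O"
  "citaqi" -> "c" -> "C"
  "yqylfiwo" -> "y" -> "Y"
  "nhylmqbtzg" -> "n" -> "N"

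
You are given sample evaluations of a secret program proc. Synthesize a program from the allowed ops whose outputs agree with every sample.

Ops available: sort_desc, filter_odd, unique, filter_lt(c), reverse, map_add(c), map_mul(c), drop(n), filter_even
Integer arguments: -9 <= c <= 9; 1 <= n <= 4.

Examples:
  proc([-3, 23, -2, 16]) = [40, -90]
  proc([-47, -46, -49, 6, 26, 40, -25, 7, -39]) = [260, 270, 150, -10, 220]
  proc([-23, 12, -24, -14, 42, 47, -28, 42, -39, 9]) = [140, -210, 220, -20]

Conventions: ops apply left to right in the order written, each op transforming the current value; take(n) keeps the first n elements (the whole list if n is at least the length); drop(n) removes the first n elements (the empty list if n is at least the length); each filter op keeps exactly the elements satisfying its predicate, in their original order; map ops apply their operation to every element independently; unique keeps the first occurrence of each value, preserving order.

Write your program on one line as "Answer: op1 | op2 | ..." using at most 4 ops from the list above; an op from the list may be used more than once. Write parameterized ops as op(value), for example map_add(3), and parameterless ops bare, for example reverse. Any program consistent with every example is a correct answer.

filter_odd | map_mul(-1) | map_add(5) | map_mul(5)

Check, running the answer program on each example:
  [-3, 23, -2, 16] -> [-3, 23] -> [3, -23] -> [8, -18] -> [40, -90]
  [-47, -46, -49, 6, 26, 40, -25, 7, -39] -> [-47, -49, -25, 7, -39] -> [47, 49, 25, -7, 39] -> [52, 54, 30, -2, 44] -> [260, 270, 150, -10, 220]
  [-23, 12, -24, -14, 42, 47, -28, 42, -39, 9] -> [-23, 47, -39, 9] -> [23, -47, 39, -9] -> [28, -42, 44, -4] -> [140, -210, 220, -20]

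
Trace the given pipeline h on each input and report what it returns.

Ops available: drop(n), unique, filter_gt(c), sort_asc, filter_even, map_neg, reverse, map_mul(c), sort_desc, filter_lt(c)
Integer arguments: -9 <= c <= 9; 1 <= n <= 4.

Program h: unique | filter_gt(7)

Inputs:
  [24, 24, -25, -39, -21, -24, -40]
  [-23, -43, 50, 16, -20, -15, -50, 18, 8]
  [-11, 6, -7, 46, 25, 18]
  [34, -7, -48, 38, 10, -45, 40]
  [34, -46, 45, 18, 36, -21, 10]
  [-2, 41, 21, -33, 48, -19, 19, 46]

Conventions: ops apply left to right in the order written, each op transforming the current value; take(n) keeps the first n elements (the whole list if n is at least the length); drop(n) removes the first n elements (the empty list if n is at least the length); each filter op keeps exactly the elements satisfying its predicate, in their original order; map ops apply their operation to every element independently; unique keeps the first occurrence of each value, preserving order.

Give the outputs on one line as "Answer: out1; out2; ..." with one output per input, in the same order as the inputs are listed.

[24]; [50, 16, 18, 8]; [46, 25, 18]; [34, 38, 10, 40]; [34, 45, 18, 36, 10]; [41, 21, 48, 19, 46]

Execution, op by op:
  [24, 24, -25, -39, -21, -24, -40] -> [24, -25, -39, -21, -24, -40] -> [24]
  [-23, -43, 50, 16, -20, -15, -50, 18, 8] -> [-23, -43, 50, 16, -20, -15, -50, 18, 8] -> [50, 16, 18, 8]
  [-11, 6, -7, 46, 25, 18] -> [-11, 6, -7, 46, 25, 18] -> [46, 25, 18]
  [34, -7, -48, 38, 10, -45, 40] -> [34, -7, -48, 38, 10, -45, 40] -> [34, 38, 10, 40]
  [34, -46, 45, 18, 36, -21, 10] -> [34, -46, 45, 18, 36, -21, 10] -> [34, 45, 18, 36, 10]
  [-2, 41, 21, -33, 48, -19, 19, 46] -> [-2, 41, 21, -33, 48, -19, 19, 46] -> [41, 21, 48, 19, 46]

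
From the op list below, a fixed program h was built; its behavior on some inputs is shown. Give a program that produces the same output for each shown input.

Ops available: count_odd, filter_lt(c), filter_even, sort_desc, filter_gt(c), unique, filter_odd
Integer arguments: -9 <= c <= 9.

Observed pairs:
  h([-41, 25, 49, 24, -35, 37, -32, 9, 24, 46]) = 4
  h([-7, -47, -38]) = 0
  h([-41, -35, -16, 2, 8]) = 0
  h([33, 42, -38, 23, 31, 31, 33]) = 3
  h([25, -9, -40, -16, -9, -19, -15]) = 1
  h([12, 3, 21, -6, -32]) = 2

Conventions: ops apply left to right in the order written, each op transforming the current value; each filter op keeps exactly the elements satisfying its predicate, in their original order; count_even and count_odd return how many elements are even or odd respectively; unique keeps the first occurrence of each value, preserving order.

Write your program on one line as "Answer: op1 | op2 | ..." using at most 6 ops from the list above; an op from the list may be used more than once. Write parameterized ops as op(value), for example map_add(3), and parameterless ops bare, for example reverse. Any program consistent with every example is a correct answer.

unique | filter_odd | sort_desc | filter_gt(-4) | count_odd

Check, running the answer program on each example:
  [-41, 25, 49, 24, -35, 37, -32, 9, 24, 46] -> [-41, 25, 49, 24, -35, 37, -32, 9, 46] -> [-41, 25, 49, -35, 37, 9] -> [49, 37, 25, 9, -35, -41] -> [49, 37, 25, 9] -> 4
  [-7, -47, -38] -> [-7, -47, -38] -> [-7, -47] -> [-7, -47] -> [] -> 0
  [-41, -35, -16, 2, 8] -> [-41, -35, -16, 2, 8] -> [-41, -35] -> [-35, -41] -> [] -> 0
  [33, 42, -38, 23, 31, 31, 33] -> [33, 42, -38, 23, 31] -> [33, 23, 31] -> [33, 31, 23] -> [33, 31, 23] -> 3
  [25, -9, -40, -16, -9, -19, -15] -> [25, -9, -40, -16, -19, -15] -> [25, -9, -19, -15] -> [25, -9, -15, -19] -> [25] -> 1
  [12, 3, 21, -6, -32] -> [12, 3, 21, -6, -32] -> [3, 21] -> [21, 3] -> [21, 3] -> 2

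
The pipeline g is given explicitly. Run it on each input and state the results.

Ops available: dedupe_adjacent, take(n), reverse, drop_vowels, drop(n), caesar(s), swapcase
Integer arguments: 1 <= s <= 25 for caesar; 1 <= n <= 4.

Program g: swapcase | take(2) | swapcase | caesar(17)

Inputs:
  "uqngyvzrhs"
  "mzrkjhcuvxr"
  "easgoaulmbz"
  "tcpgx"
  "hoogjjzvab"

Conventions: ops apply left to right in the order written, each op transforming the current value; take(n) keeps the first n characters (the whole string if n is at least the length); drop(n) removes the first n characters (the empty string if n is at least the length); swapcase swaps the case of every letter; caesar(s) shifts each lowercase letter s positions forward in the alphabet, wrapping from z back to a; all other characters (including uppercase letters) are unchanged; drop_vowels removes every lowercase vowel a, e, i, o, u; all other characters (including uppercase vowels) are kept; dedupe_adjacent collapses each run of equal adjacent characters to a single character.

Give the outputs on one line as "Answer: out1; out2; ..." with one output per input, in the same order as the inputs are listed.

Execution, op by op:
  "uqngyvzrhs" -> "UQNGYVZRHS" -> "UQ" -> "uq" -> "lh"
  "mzrkjhcuvxr" -> "MZRKJHCUVXR" -> "MZ" -> "mz" -> "dq"
  "easgoaulmbz" -> "EASGOAULMBZ" -> "EA" -> "ea" -> "vr"
  "tcpgx" -> "TCPGX" -> "TC" -> "tc" -> "kt"
  "hoogjjzvab" -> "HOOGJJZVAB" -> "HO" -> "ho" -> "yf"

"lh"; "dq"; "vr"; "kt"; "yf"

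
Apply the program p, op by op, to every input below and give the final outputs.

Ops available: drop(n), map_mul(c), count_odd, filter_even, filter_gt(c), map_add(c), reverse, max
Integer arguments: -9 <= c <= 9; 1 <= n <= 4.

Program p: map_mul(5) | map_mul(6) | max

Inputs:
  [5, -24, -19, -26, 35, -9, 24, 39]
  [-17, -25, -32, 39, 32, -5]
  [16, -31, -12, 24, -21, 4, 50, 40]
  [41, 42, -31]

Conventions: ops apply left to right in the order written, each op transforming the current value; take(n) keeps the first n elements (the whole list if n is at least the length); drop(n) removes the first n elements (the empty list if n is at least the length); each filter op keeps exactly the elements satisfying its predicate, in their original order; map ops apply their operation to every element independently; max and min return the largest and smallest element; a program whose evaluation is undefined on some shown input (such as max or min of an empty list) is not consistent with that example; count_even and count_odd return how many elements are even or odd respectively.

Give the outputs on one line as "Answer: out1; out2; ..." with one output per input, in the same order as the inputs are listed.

Execution, op by op:
  [5, -24, -19, -26, 35, -9, 24, 39] -> [25, -120, -95, -130, 175, -45, 120, 195] -> [150, -720, -570, -780, 1050, -270, 720, 1170] -> 1170
  [-17, -25, -32, 39, 32, -5] -> [-85, -125, -160, 195, 160, -25] -> [-510, -750, -960, 1170, 960, -150] -> 1170
  [16, -31, -12, 24, -21, 4, 50, 40] -> [80, -155, -60, 120, -105, 20, 250, 200] -> [480, -930, -360, 720, -630, 120, 1500, 1200] -> 1500
  [41, 42, -31] -> [205, 210, -155] -> [1230, 1260, -930] -> 1260

1170; 1170; 1500; 1260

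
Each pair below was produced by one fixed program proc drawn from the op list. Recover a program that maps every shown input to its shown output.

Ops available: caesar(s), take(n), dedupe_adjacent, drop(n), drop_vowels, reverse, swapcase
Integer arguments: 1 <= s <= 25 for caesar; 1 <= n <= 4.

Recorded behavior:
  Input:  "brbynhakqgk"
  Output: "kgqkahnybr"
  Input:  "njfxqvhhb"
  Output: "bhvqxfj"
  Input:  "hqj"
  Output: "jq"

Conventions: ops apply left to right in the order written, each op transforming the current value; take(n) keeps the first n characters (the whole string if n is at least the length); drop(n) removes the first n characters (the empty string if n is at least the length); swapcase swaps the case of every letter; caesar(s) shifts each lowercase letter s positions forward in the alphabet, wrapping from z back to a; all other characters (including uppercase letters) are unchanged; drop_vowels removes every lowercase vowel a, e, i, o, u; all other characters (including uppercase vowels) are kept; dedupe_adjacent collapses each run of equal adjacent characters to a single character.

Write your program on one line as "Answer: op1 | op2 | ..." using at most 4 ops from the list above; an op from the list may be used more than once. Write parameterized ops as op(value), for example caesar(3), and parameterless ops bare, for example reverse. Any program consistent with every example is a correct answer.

drop(1) | reverse | dedupe_adjacent

Check, running the answer program on each example:
  "brbynhakqgk" -> "rbynhakqgk" -> "kgqkahnybr" -> "kgqkahnybr"
  "njfxqvhhb" -> "jfxqvhhb" -> "bhhvqxfj" -> "bhvqxfj"
  "hqj" -> "qj" -> "jq" -> "jq"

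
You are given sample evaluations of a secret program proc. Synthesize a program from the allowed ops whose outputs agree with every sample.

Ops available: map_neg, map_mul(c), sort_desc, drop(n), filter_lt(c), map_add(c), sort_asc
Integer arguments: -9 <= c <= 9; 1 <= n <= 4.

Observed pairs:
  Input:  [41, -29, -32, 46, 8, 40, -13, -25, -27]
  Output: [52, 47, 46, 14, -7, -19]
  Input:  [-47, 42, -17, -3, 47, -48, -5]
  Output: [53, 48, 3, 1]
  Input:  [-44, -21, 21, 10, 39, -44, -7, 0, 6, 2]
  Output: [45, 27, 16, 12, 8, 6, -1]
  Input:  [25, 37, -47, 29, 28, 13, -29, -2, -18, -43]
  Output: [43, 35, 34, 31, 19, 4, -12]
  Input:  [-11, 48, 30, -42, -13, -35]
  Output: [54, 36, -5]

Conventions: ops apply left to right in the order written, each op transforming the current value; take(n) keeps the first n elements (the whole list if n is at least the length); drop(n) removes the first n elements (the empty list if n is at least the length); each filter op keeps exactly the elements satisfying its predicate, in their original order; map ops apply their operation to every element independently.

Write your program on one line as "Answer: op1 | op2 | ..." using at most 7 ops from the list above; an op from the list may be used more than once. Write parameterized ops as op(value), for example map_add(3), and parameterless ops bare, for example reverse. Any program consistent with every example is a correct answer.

sort_desc | sort_asc | map_add(5) | drop(3) | sort_desc | map_add(1)

Check, running the answer program on each example:
  [41, -29, -32, 46, 8, 40, -13, -25, -27] -> [46, 41, 40, 8, -13, -25, -27, -29, -32] -> [-32, -29, -27, -25, -13, 8, 40, 41, 46] -> [-27, -24, -22, -20, -8, 13, 45, 46, 51] -> [-20, -8, 13, 45, 46, 51] -> [51, 46, 45, 13, -8, -20] -> [52, 47, 46, 14, -7, -19]
  [-47, 42, -17, -3, 47, -48, -5] -> [47, 42, -3, -5, -17, -47, -48] -> [-48, -47, -17, -5, -3, 42, 47] -> [-43, -42, -12, 0, 2, 47, 52] -> [0, 2, 47, 52] -> [52, 47, 2, 0] -> [53, 48, 3, 1]
  [-44, -21, 21, 10, 39, -44, -7, 0, 6, 2] -> [39, 21, 10, 6, 2, 0, -7, -21, -44, -44] -> [-44, -44, -21, -7, 0, 2, 6, 10, 21, 39] -> [-39, -39, -16, -2, 5, 7, 11, 15, 26, 44] -> [-2, 5, 7, 11, 15, 26, 44] -> [44, 26, 15, 11, 7, 5, -2] -> [45, 27, 16, 12, 8, 6, -1]
  [25, 37, -47, 29, 28, 13, -29, -2, -18, -43] -> [37, 29, 28, 25, 13, -2, -18, -29, -43, -47] -> [-47, -43, -29, -18, -2, 13, 25, 28, 29, 37] -> [-42, -38, -24, -13, 3, 18, 30, 33, 34, 42] -> [-13, 3, 18, 30, 33, 34, 42] -> [42, 34, 33, 30, 18, 3, -13] -> [43, 35, 34, 31, 19, 4, -12]
  [-11, 48, 30, -42, -13, -35] -> [48, 30, -11, -13, -35, -42] -> [-42, -35, -13, -11, 30, 48] -> [-37, -30, -8, -6, 35, 53] -> [-6, 35, 53] -> [53, 35, -6] -> [54, 36, -5]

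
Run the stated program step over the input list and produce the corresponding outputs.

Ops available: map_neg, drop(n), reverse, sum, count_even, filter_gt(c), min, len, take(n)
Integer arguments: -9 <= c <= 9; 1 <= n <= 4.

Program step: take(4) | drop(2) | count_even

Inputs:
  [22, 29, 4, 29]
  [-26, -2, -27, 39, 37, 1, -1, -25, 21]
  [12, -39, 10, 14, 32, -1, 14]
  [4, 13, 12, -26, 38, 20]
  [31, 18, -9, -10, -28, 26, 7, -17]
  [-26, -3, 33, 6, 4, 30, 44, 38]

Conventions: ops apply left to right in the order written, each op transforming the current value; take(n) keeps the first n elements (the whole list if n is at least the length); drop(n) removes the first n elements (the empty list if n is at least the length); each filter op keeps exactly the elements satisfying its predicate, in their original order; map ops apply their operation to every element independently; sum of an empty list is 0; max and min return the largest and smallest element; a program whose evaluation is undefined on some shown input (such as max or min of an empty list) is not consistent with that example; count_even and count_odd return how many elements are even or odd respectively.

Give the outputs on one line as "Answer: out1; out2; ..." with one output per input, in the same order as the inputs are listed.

1; 0; 2; 2; 1; 1

Execution, op by op:
  [22, 29, 4, 29] -> [22, 29, 4, 29] -> [4, 29] -> 1
  [-26, -2, -27, 39, 37, 1, -1, -25, 21] -> [-26, -2, -27, 39] -> [-27, 39] -> 0
  [12, -39, 10, 14, 32, -1, 14] -> [12, -39, 10, 14] -> [10, 14] -> 2
  [4, 13, 12, -26, 38, 20] -> [4, 13, 12, -26] -> [12, -26] -> 2
  [31, 18, -9, -10, -28, 26, 7, -17] -> [31, 18, -9, -10] -> [-9, -10] -> 1
  [-26, -3, 33, 6, 4, 30, 44, 38] -> [-26, -3, 33, 6] -> [33, 6] -> 1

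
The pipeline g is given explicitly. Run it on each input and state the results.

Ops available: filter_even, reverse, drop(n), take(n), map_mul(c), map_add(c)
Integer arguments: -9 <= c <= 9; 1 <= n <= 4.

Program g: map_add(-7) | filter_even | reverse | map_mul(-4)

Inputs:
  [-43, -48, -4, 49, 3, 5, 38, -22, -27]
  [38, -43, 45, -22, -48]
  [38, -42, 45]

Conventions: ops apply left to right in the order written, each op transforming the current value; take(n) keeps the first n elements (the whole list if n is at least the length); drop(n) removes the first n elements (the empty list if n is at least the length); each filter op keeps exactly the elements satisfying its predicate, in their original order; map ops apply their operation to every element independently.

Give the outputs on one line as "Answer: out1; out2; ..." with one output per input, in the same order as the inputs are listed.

Execution, op by op:
  [-43, -48, -4, 49, 3, 5, 38, -22, -27] -> [-50, -55, -11, 42, -4, -2, 31, -29, -34] -> [-50, 42, -4, -2, -34] -> [-34, -2, -4, 42, -50] -> [136, 8, 16, -168, 200]
  [38, -43, 45, -22, -48] -> [31, -50, 38, -29, -55] -> [-50, 38] -> [38, -50] -> [-152, 200]
  [38, -42, 45] -> [31, -49, 38] -> [38] -> [38] -> [-152]

[136, 8, 16, -168, 200]; [-152, 200]; [-152]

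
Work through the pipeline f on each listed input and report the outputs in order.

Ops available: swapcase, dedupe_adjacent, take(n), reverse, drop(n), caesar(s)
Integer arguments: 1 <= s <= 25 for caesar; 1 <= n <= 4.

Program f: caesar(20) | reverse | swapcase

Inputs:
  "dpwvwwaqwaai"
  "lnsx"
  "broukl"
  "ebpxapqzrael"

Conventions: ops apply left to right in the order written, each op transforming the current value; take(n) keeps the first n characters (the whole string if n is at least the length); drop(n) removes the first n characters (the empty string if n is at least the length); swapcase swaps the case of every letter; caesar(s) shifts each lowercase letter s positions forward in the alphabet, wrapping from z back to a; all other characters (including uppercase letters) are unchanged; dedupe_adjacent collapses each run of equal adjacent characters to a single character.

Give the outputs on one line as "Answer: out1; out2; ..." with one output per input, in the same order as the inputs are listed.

Execution, op by op:
  "dpwvwwaqwaai" -> "xjqpqqukquuc" -> "cuuqkuqqpqjx" -> "CUUQKUQQPQJX"
  "lnsx" -> "fhmr" -> "rmhf" -> "RMHF"
  "broukl" -> "vlioef" -> "feoilv" -> "FEOILV"
  "ebpxapqzrael" -> "yvjrujktluyf" -> "fyultkjurjvy" -> "FYULTKJURJVY"

"CUUQKUQQPQJX"; "RMHF"; "FEOILV"; "FYULTKJURJVY"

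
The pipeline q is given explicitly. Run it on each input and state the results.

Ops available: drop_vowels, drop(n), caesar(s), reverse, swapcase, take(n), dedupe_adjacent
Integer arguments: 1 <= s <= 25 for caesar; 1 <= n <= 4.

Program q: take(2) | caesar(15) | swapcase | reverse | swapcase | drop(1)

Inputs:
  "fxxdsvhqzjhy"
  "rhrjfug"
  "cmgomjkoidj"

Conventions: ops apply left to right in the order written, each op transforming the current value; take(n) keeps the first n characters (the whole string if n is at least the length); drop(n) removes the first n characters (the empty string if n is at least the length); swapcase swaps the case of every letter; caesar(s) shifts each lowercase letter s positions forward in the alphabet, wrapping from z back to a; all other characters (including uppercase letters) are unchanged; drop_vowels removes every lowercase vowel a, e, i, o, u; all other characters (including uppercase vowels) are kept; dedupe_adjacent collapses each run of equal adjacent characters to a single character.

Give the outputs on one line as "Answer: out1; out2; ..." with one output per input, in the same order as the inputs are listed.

"u"; "g"; "r"

Execution, op by op:
  "fxxdsvhqzjhy" -> "fx" -> "um" -> "UM" -> "MU" -> "mu" -> "u"
  "rhrjfug" -> "rh" -> "gw" -> "GW" -> "WG" -> "wg" -> "g"
  "cmgomjkoidj" -> "cm" -> "rb" -> "RB" -> "BR" -> "br" -> "r"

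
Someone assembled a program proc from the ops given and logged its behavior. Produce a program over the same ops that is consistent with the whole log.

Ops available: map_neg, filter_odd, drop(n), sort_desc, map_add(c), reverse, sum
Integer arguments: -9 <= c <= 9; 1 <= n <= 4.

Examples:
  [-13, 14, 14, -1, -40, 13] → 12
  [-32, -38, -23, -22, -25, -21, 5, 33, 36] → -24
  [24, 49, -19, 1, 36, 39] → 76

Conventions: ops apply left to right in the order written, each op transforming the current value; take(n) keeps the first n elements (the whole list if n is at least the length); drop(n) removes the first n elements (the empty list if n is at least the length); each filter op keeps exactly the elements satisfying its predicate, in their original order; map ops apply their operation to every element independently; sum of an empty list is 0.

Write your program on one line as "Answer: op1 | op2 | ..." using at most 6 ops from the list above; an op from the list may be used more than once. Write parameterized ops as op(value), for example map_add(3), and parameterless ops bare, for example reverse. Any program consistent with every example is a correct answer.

map_add(1) | map_add(-2) | filter_odd | map_add(9) | sum

Check, running the answer program on each example:
  [-13, 14, 14, -1, -40, 13] -> [-12, 15, 15, 0, -39, 14] -> [-14, 13, 13, -2, -41, 12] -> [13, 13, -41] -> [22, 22, -32] -> 12
  [-32, -38, -23, -22, -25, -21, 5, 33, 36] -> [-31, -37, -22, -21, -24, -20, 6, 34, 37] -> [-33, -39, -24, -23, -26, -22, 4, 32, 35] -> [-33, -39, -23, 35] -> [-24, -30, -14, 44] -> -24
  [24, 49, -19, 1, 36, 39] -> [25, 50, -18, 2, 37, 40] -> [23, 48, -20, 0, 35, 38] -> [23, 35] -> [32, 44] -> 76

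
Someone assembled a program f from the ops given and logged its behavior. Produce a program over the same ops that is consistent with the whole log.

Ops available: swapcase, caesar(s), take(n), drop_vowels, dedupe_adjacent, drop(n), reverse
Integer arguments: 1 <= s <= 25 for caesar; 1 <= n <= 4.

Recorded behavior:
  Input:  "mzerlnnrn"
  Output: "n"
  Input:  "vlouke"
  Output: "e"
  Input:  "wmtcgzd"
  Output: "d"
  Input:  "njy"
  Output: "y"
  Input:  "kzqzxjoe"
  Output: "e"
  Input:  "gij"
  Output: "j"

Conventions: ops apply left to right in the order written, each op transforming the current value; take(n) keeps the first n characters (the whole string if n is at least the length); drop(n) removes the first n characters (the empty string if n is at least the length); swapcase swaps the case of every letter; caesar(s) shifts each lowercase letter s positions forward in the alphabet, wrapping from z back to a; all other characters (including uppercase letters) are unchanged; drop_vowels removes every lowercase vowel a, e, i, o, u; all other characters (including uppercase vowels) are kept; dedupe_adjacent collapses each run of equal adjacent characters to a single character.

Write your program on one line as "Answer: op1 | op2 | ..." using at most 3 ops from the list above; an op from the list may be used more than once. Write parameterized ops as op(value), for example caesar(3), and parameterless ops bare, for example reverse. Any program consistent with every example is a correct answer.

reverse | take(1)

Check, running the answer program on each example:
  "mzerlnnrn" -> "nrnnlrezm" -> "n"
  "vlouke" -> "ekuolv" -> "e"
  "wmtcgzd" -> "dzgctmw" -> "d"
  "njy" -> "yjn" -> "y"
  "kzqzxjoe" -> "eojxzqzk" -> "e"
  "gij" -> "jig" -> "j"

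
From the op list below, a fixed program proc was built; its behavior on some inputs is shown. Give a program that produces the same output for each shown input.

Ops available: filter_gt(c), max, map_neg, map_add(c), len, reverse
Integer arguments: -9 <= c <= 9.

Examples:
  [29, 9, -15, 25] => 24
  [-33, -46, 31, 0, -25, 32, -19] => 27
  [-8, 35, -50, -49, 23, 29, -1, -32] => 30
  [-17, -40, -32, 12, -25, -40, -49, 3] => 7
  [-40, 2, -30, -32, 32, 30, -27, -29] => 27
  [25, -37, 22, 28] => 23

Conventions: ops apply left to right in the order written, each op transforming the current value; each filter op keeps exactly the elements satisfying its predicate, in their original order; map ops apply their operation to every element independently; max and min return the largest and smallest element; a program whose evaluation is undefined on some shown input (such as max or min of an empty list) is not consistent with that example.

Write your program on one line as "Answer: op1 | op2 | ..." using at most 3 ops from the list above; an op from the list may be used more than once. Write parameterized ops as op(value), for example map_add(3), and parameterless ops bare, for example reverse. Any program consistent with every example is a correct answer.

map_add(-5) | filter_gt(0) | max

Check, running the answer program on each example:
  [29, 9, -15, 25] -> [24, 4, -20, 20] -> [24, 4, 20] -> 24
  [-33, -46, 31, 0, -25, 32, -19] -> [-38, -51, 26, -5, -30, 27, -24] -> [26, 27] -> 27
  [-8, 35, -50, -49, 23, 29, -1, -32] -> [-13, 30, -55, -54, 18, 24, -6, -37] -> [30, 18, 24] -> 30
  [-17, -40, -32, 12, -25, -40, -49, 3] -> [-22, -45, -37, 7, -30, -45, -54, -2] -> [7] -> 7
  [-40, 2, -30, -32, 32, 30, -27, -29] -> [-45, -3, -35, -37, 27, 25, -32, -34] -> [27, 25] -> 27
  [25, -37, 22, 28] -> [20, -42, 17, 23] -> [20, 17, 23] -> 23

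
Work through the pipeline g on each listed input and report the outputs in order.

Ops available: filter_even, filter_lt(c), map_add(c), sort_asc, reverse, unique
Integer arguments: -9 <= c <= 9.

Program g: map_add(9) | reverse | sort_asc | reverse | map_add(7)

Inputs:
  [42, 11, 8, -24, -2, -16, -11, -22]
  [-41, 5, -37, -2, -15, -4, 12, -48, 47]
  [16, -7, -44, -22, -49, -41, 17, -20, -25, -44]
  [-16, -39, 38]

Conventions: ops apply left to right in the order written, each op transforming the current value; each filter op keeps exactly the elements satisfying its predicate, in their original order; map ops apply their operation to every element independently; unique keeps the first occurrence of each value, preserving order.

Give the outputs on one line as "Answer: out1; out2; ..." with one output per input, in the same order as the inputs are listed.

Execution, op by op:
  [42, 11, 8, -24, -2, -16, -11, -22] -> [51, 20, 17, -15, 7, -7, -2, -13] -> [-13, -2, -7, 7, -15, 17, 20, 51] -> [-15, -13, -7, -2, 7, 17, 20, 51] -> [51, 20, 17, 7, -2, -7, -13, -15] -> [58, 27, 24, 14, 5, 0, -6, -8]
  [-41, 5, -37, -2, -15, -4, 12, -48, 47] -> [-32, 14, -28, 7, -6, 5, 21, -39, 56] -> [56, -39, 21, 5, -6, 7, -28, 14, -32] -> [-39, -32, -28, -6, 5, 7, 14, 21, 56] -> [56, 21, 14, 7, 5, -6, -28, -32, -39] -> [63, 28, 21, 14, 12, 1, -21, -25, -32]
  [16, -7, -44, -22, -49, -41, 17, -20, -25, -44] -> [25, 2, -35, -13, -40, -32, 26, -11, -16, -35] -> [-35, -16, -11, 26, -32, -40, -13, -35, 2, 25] -> [-40, -35, -35, -32, -16, -13, -11, 2, 25, 26] -> [26, 25, 2, -11, -13, -16, -32, -35, -35, -40] -> [33, 32, 9, -4, -6, -9, -25, -28, -28, -33]
  [-16, -39, 38] -> [-7, -30, 47] -> [47, -30, -7] -> [-30, -7, 47] -> [47, -7, -30] -> [54, 0, -23]

[58, 27, 24, 14, 5, 0, -6, -8]; [63, 28, 21, 14, 12, 1, -21, -25, -32]; [33, 32, 9, -4, -6, -9, -25, -28, -28, -33]; [54, 0, -23]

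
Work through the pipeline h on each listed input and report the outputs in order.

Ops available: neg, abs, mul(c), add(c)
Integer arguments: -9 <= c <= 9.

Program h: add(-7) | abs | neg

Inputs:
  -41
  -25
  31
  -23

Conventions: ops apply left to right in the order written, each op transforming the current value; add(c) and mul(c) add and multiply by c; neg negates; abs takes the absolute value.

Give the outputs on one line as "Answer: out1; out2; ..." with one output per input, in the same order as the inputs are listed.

-48; -32; -24; -30

Execution, op by op:
  -41 -> -48 -> 48 -> -48
  -25 -> -32 -> 32 -> -32
  31 -> 24 -> 24 -> -24
  -23 -> -30 -> 30 -> -30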